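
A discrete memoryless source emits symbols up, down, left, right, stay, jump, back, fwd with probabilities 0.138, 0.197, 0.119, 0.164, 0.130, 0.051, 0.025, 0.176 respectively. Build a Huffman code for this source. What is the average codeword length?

2.879 bits/symbol

Repeatedly combine the two least-probable nodes; the expected code length is the sum of the merged weights.
merge 1/40 + 51/1000 → 19/250
merge 19/250 + 119/1000 → 39/200
merge 13/100 + 69/500 → 67/250
merge 41/250 + 22/125 → 17/50
merge 39/200 + 197/1000 → 49/125
merge 67/250 + 17/50 → 76/125
merge 49/125 + 76/125 → 1
L = 19/250 + 39/200 + 67/250 + 17/50 + 49/125 + 76/125 + 1 = 2879/1000 = 2.879 bits/symbol.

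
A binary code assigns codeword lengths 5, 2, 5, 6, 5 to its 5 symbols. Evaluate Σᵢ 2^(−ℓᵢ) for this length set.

With common denominator 2^6 = 64: Σ 2^(−ℓᵢ) = 2/64 + 16/64 + 2/64 + 1/64 + 2/64 = 23/64 = 0.359375.

0.359375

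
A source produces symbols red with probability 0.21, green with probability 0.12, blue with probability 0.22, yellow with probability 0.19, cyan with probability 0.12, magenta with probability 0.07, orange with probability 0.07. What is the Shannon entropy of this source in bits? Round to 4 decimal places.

H = −Σ pᵢ log₂ pᵢ.
−0.21·log₂(0.21) = 0.4728
−0.12·log₂(0.12) = 0.3671
−0.22·log₂(0.22) = 0.4806
−0.19·log₂(0.19) = 0.4552
−0.12·log₂(0.12) = 0.3671
−0.07·log₂(0.07) = 0.2686
−0.07·log₂(0.07) = 0.2686
Sum ≈ 2.6799 → 2.6799 bits.

2.6799 bits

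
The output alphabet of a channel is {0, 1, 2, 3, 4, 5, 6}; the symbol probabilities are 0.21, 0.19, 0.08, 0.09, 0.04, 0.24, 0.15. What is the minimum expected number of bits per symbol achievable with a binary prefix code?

2.67 bits/symbol

Repeatedly combine the two least-probable nodes; the expected code length is the sum of the merged weights.
merge 1/25 + 2/25 → 3/25
merge 9/100 + 3/25 → 21/100
merge 3/20 + 19/100 → 17/50
merge 21/100 + 21/100 → 21/50
merge 6/25 + 17/50 → 29/50
merge 21/50 + 29/50 → 1
L = 3/25 + 21/100 + 17/50 + 21/50 + 29/50 + 1 = 267/100 = 2.67 bits/symbol.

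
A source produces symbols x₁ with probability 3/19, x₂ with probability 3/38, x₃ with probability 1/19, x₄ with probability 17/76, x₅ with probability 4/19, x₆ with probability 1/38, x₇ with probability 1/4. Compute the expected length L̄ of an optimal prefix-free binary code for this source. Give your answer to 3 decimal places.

2.553 bits/symbol

Repeatedly combine the two least-probable nodes; the expected code length is the sum of the merged weights.
merge 1/38 + 1/19 → 3/38
merge 3/38 + 3/38 → 3/19
merge 3/19 + 3/19 → 6/19
merge 4/19 + 17/76 → 33/76
merge 1/4 + 6/19 → 43/76
merge 33/76 + 43/76 → 1
L = 3/38 + 3/19 + 6/19 + 33/76 + 43/76 + 1 = 97/38 ≈ 2.553 bits/symbol.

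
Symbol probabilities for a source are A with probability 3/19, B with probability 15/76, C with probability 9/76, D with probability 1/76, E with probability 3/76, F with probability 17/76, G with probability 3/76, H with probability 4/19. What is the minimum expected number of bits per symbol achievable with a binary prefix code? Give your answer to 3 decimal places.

Repeatedly combine the two least-probable nodes; the expected code length is the sum of the merged weights.
merge 1/76 + 3/76 → 1/19
merge 3/76 + 1/19 → 7/76
merge 7/76 + 9/76 → 4/19
merge 3/19 + 15/76 → 27/76
merge 4/19 + 4/19 → 8/19
merge 17/76 + 27/76 → 11/19
merge 8/19 + 11/19 → 1
L = 1/19 + 7/76 + 4/19 + 27/76 + 8/19 + 11/19 + 1 = 103/38 ≈ 2.711 bits/symbol.

2.711 bits/symbol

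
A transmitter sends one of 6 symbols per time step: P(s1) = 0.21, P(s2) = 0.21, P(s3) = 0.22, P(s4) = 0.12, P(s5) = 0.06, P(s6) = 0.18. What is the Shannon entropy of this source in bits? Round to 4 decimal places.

2.4821 bits

H = −Σ pᵢ log₂ pᵢ.
−0.21·log₂(0.21) = 0.4728
−0.21·log₂(0.21) = 0.4728
−0.22·log₂(0.22) = 0.4806
−0.12·log₂(0.12) = 0.3671
−0.06·log₂(0.06) = 0.2435
−0.18·log₂(0.18) = 0.4453
Sum ≈ 2.4821 → 2.4821 bits.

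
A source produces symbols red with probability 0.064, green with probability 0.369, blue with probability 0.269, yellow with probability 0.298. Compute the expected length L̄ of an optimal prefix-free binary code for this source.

Repeatedly combine the two least-probable nodes; the expected code length is the sum of the merged weights.
merge 8/125 + 269/1000 → 333/1000
merge 149/500 + 333/1000 → 631/1000
merge 369/1000 + 631/1000 → 1
L = 333/1000 + 631/1000 + 1 = 491/250 = 1.964 bits/symbol.

1.964 bits/symbol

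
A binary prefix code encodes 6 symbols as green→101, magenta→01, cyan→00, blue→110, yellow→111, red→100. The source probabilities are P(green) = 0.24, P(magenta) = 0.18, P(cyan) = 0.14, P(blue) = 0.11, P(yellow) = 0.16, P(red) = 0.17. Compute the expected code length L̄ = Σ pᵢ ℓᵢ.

L̄ = Σ pᵢ·ℓᵢ = 0.24·3 + 0.18·2 + 0.14·2 + 0.11·3 + 0.16·3 + 0.17·3 = 2.68 bits/symbol.

2.68 bits/symbol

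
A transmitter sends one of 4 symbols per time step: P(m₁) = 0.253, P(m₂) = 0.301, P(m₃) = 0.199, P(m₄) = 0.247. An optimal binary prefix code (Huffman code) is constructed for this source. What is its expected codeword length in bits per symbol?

Repeatedly combine the two least-probable nodes; the expected code length is the sum of the merged weights.
merge 199/1000 + 247/1000 → 223/500
merge 253/1000 + 301/1000 → 277/500
merge 223/500 + 277/500 → 1
L = 223/500 + 277/500 + 1 = 2 bits/symbol.

2 bits/symbol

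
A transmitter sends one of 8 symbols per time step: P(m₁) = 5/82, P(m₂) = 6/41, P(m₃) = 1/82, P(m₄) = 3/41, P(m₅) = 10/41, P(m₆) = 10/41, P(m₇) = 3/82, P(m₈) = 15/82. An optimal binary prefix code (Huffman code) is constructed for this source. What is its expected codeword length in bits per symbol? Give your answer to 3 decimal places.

2.671 bits/symbol

Repeatedly combine the two least-probable nodes; the expected code length is the sum of the merged weights.
merge 1/82 + 3/82 → 2/41
merge 2/41 + 5/82 → 9/82
merge 3/41 + 9/82 → 15/82
merge 6/41 + 15/82 → 27/82
merge 15/82 + 10/41 → 35/82
merge 10/41 + 27/82 → 47/82
merge 35/82 + 47/82 → 1
L = 2/41 + 9/82 + 15/82 + 27/82 + 35/82 + 47/82 + 1 = 219/82 ≈ 2.671 bits/symbol.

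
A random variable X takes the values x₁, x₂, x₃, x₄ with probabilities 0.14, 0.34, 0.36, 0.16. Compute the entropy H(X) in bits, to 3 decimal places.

1.880 bits

H = −Σ pᵢ log₂ pᵢ.
−0.14·log₂(0.14) = 0.3971
−0.34·log₂(0.34) = 0.5292
−0.36·log₂(0.36) = 0.5306
−0.16·log₂(0.16) = 0.4230
Sum ≈ 1.8799 → 1.880 bits.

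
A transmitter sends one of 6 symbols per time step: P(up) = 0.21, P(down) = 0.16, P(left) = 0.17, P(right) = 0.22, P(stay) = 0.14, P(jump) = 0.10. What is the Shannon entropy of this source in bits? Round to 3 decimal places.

2.540 bits

H = −Σ pᵢ log₂ pᵢ.
−0.21·log₂(0.21) = 0.4728
−0.16·log₂(0.16) = 0.4230
−0.17·log₂(0.17) = 0.4346
−0.22·log₂(0.22) = 0.4806
−0.14·log₂(0.14) = 0.3971
−0.10·log₂(0.10) = 0.3322
Sum ≈ 2.5403 → 2.540 bits.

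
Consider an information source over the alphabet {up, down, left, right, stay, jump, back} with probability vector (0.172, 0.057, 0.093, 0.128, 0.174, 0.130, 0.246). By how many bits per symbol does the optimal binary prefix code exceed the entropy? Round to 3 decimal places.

0.040 bits

Entropy H = −Σ p log₂ p ≈ 2.6900 bits.
Huffman merges: 57/1000+93/1000→3/20; 16/125+13/100→129/500; 3/20+43/250→161/500; 87/500+123/500→21/50; 129/500+161/500→29/50; 21/50+29/50→1. L = 273/100 ≈ 2.7300.
L − H = 2.7300 − 2.6900 = 0.040 bits.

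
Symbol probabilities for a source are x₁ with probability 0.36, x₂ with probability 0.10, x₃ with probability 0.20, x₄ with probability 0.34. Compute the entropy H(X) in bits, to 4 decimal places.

1.8564 bits

H = −Σ pᵢ log₂ pᵢ.
−0.36·log₂(0.36) = 0.5306
−0.10·log₂(0.10) = 0.3322
−0.20·log₂(0.20) = 0.4644
−0.34·log₂(0.34) = 0.5292
Sum ≈ 1.8564 → 1.8564 bits.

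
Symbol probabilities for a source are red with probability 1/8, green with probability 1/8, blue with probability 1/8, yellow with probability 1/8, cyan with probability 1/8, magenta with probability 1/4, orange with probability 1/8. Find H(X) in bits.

Each probability is a power of 1/2, so log₂(1/p) is an integer.
H = Σ p·log₂(1/p) = 1/8·3 + 1/8·3 + 1/8·3 + 1/8·3 + 1/8·3 + 1/4·2 + 1/8·3 = 2.75 bits.

2.75 bits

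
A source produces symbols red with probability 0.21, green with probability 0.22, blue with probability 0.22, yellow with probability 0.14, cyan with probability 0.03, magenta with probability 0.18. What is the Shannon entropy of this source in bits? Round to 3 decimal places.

H = −Σ pᵢ log₂ pᵢ.
−0.21·log₂(0.21) = 0.4728
−0.22·log₂(0.22) = 0.4806
−0.22·log₂(0.22) = 0.4806
−0.14·log₂(0.14) = 0.3971
−0.03·log₂(0.03) = 0.1518
−0.18·log₂(0.18) = 0.4453
Sum ≈ 2.4282 → 2.428 bits.

2.428 bits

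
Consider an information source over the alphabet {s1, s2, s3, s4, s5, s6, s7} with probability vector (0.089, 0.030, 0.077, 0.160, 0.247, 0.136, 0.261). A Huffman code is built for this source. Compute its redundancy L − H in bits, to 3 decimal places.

0.033 bits

Entropy H = −Σ p log₂ p ≈ 2.5658 bits.
Huffman merges: 3/100+77/1000→107/1000; 89/1000+107/1000→49/250; 17/125+4/25→37/125; 49/250+247/1000→443/1000; 261/1000+37/125→557/1000; 443/1000+557/1000→1. L = 2599/1000 ≈ 2.5990.
L − H = 2.5990 − 2.5658 = 0.033 bits.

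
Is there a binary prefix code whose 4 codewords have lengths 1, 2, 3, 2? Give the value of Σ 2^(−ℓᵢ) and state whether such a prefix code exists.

With common denominator 2^3 = 8: Σ 2^(−ℓᵢ) = 4/8 + 2/8 + 1/8 + 2/8 = 9/8 = 1.125.
Kraft's inequality requires Σ ≤ 1; here Σ = 1.125 > 1, so no such prefix code exists.

1.125; no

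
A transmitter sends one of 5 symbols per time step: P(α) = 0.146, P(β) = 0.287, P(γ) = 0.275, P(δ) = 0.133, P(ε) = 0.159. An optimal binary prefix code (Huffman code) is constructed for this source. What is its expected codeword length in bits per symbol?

2.279 bits/symbol

Repeatedly combine the two least-probable nodes; the expected code length is the sum of the merged weights.
merge 133/1000 + 73/500 → 279/1000
merge 159/1000 + 11/40 → 217/500
merge 279/1000 + 287/1000 → 283/500
merge 217/500 + 283/500 → 1
L = 279/1000 + 217/500 + 283/500 + 1 = 2279/1000 = 2.279 bits/symbol.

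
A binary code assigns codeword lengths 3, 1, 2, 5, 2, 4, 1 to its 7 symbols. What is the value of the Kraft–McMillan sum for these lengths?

With common denominator 2^5 = 32: Σ 2^(−ℓᵢ) = 4/32 + 16/32 + 8/32 + 1/32 + 8/32 + 2/32 + 16/32 = 55/32 = 1.71875.

1.71875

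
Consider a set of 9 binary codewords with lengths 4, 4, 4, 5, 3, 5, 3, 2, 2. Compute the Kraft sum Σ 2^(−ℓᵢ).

1

With common denominator 2^5 = 32: Σ 2^(−ℓᵢ) = 2/32 + 2/32 + 2/32 + 1/32 + 4/32 + 1/32 + 4/32 + 8/32 + 8/32 = 32/32 = 1.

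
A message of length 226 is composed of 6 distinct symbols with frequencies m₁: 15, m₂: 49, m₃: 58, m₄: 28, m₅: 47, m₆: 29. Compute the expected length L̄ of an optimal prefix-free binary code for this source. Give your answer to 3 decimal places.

Probabilities are the counts divided by 226.
Repeatedly combine the two least-probable nodes; the expected code length is the sum of the merged weights.
merge 15/226 + 14/113 → 43/226
merge 29/226 + 43/226 → 36/113
merge 47/226 + 49/226 → 48/113
merge 29/113 + 36/113 → 65/113
merge 48/113 + 65/113 → 1
L = 43/226 + 36/113 + 48/113 + 65/113 + 1 = 567/226 ≈ 2.509 bits/symbol.

2.509 bits/symbol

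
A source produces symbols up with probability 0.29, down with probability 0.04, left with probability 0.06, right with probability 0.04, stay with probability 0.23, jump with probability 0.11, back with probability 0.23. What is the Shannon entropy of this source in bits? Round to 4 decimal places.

H = −Σ pᵢ log₂ pᵢ.
−0.29·log₂(0.29) = 0.5179
−0.04·log₂(0.04) = 0.1858
−0.06·log₂(0.06) = 0.2435
−0.04·log₂(0.04) = 0.1858
−0.23·log₂(0.23) = 0.4877
−0.11·log₂(0.11) = 0.3503
−0.23·log₂(0.23) = 0.4877
Sum ≈ 2.4586 → 2.4586 bits.

2.4586 bits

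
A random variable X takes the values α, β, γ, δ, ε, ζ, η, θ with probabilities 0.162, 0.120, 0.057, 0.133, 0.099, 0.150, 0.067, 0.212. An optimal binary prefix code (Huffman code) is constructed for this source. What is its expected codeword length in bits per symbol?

2.912 bits/symbol

Repeatedly combine the two least-probable nodes; the expected code length is the sum of the merged weights.
merge 57/1000 + 67/1000 → 31/250
merge 99/1000 + 3/25 → 219/1000
merge 31/250 + 133/1000 → 257/1000
merge 3/20 + 81/500 → 39/125
merge 53/250 + 219/1000 → 431/1000
merge 257/1000 + 39/125 → 569/1000
merge 431/1000 + 569/1000 → 1
L = 31/250 + 219/1000 + 257/1000 + 39/125 + 431/1000 + 569/1000 + 1 = 364/125 = 2.912 bits/symbol.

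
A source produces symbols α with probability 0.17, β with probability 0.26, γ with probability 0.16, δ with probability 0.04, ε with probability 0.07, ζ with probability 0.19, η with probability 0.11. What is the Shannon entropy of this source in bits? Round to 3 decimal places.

2.623 bits

H = −Σ pᵢ log₂ pᵢ.
−0.17·log₂(0.17) = 0.4346
−0.26·log₂(0.26) = 0.5053
−0.16·log₂(0.16) = 0.4230
−0.04·log₂(0.04) = 0.1858
−0.07·log₂(0.07) = 0.2686
−0.19·log₂(0.19) = 0.4552
−0.11·log₂(0.11) = 0.3503
Sum ≈ 2.6227 → 2.623 bits.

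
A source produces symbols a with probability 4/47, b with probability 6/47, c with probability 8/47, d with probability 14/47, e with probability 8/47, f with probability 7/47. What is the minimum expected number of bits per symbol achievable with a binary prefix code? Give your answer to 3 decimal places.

Repeatedly combine the two least-probable nodes; the expected code length is the sum of the merged weights.
merge 4/47 + 6/47 → 10/47
merge 7/47 + 8/47 → 15/47
merge 8/47 + 10/47 → 18/47
merge 14/47 + 15/47 → 29/47
merge 18/47 + 29/47 → 1
L = 10/47 + 15/47 + 18/47 + 29/47 + 1 = 119/47 ≈ 2.532 bits/symbol.

2.532 bits/symbol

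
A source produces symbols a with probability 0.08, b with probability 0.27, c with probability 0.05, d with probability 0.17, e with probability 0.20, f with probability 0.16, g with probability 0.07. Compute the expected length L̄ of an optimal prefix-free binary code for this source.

Repeatedly combine the two least-probable nodes; the expected code length is the sum of the merged weights.
merge 1/20 + 7/100 → 3/25
merge 2/25 + 3/25 → 1/5
merge 4/25 + 17/100 → 33/100
merge 1/5 + 1/5 → 2/5
merge 27/100 + 33/100 → 3/5
merge 2/5 + 3/5 → 1
L = 3/25 + 1/5 + 33/100 + 2/5 + 3/5 + 1 = 53/20 = 2.65 bits/symbol.

2.65 bits/symbol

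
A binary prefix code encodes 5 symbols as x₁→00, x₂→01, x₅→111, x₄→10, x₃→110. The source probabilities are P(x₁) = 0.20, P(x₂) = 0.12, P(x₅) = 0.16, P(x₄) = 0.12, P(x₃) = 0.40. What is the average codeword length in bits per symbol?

L̄ = Σ pᵢ·ℓᵢ = 0.20·2 + 0.12·2 + 0.16·3 + 0.12·2 + 0.40·3 = 2.56 bits/symbol.

2.56 bits/symbol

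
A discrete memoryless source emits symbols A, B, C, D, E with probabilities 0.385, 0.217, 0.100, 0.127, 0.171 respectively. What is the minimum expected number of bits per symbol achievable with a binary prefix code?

2.227 bits/symbol

Repeatedly combine the two least-probable nodes; the expected code length is the sum of the merged weights.
merge 1/10 + 127/1000 → 227/1000
merge 171/1000 + 217/1000 → 97/250
merge 227/1000 + 77/200 → 153/250
merge 97/250 + 153/250 → 1
L = 227/1000 + 97/250 + 153/250 + 1 = 2227/1000 = 2.227 bits/symbol.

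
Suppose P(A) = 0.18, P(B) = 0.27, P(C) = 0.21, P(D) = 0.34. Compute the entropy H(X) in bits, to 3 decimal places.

H = −Σ pᵢ log₂ pᵢ.
−0.18·log₂(0.18) = 0.4453
−0.27·log₂(0.27) = 0.5100
−0.21·log₂(0.21) = 0.4728
−0.34·log₂(0.34) = 0.5292
Sum ≈ 1.9573 → 1.957 bits.

1.957 bits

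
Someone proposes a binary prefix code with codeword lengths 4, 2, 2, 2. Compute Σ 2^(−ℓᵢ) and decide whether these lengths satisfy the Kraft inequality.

With common denominator 2^4 = 16: Σ 2^(−ℓᵢ) = 1/16 + 4/16 + 4/16 + 4/16 = 13/16 = 0.8125.
Kraft's inequality requires Σ ≤ 1; here Σ = 0.8125 ≤ 1, so such a prefix code exists.

0.8125; yes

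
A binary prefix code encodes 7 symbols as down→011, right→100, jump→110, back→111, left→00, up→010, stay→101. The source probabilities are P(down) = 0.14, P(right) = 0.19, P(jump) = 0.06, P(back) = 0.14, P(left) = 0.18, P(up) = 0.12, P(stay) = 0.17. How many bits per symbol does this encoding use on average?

2.82 bits/symbol

L̄ = Σ pᵢ·ℓᵢ = 0.14·3 + 0.19·3 + 0.06·3 + 0.14·3 + 0.18·2 + 0.12·3 + 0.17·3 = 2.82 bits/symbol.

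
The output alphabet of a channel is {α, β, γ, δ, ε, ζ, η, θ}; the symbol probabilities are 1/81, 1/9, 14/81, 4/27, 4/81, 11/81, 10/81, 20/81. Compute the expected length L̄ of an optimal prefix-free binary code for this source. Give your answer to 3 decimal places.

2.815 bits/symbol

Repeatedly combine the two least-probable nodes; the expected code length is the sum of the merged weights.
merge 1/81 + 4/81 → 5/81
merge 5/81 + 1/9 → 14/81
merge 10/81 + 11/81 → 7/27
merge 4/27 + 14/81 → 26/81
merge 14/81 + 20/81 → 34/81
merge 7/27 + 26/81 → 47/81
merge 34/81 + 47/81 → 1
L = 5/81 + 14/81 + 7/27 + 26/81 + 34/81 + 47/81 + 1 = 76/27 ≈ 2.815 bits/symbol.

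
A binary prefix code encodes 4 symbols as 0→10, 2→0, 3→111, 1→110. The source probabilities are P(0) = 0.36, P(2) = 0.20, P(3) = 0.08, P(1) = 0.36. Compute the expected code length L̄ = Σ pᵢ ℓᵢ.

L̄ = Σ pᵢ·ℓᵢ = 0.36·2 + 0.20·1 + 0.08·3 + 0.36·3 = 2.24 bits/symbol.

2.24 bits/symbol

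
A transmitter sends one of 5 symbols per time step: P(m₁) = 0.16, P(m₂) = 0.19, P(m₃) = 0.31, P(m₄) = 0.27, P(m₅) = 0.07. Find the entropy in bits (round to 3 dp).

H = −Σ pᵢ log₂ pᵢ.
−0.16·log₂(0.16) = 0.4230
−0.19·log₂(0.19) = 0.4552
−0.31·log₂(0.31) = 0.5238
−0.27·log₂(0.27) = 0.5100
−0.07·log₂(0.07) = 0.2686
Sum ≈ 2.1806 → 2.181 bits.

2.181 bits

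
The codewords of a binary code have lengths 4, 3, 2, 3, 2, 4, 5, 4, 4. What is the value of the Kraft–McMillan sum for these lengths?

With common denominator 2^5 = 32: Σ 2^(−ℓᵢ) = 2/32 + 4/32 + 8/32 + 4/32 + 8/32 + 2/32 + 1/32 + 2/32 + 2/32 = 33/32 = 1.03125.

1.03125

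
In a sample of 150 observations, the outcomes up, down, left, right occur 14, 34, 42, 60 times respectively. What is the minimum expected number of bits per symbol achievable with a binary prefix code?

Probabilities are the counts divided by 150.
Repeatedly combine the two least-probable nodes; the expected code length is the sum of the merged weights.
merge 7/75 + 17/75 → 8/25
merge 7/25 + 8/25 → 3/5
merge 2/5 + 3/5 → 1
L = 8/25 + 3/5 + 1 = 48/25 = 1.92 bits/symbol.

1.92 bits/symbol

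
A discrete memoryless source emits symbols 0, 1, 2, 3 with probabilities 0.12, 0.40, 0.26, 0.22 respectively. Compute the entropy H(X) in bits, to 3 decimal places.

H = −Σ pᵢ log₂ pᵢ.
−0.12·log₂(0.12) = 0.3671
−0.40·log₂(0.40) = 0.5288
−0.26·log₂(0.26) = 0.5053
−0.22·log₂(0.22) = 0.4806
Sum ≈ 1.8817 → 1.882 bits.

1.882 bits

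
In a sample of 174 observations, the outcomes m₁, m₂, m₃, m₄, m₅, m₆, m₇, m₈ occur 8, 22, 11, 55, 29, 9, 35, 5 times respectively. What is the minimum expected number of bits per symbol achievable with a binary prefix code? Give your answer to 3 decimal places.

Probabilities are the counts divided by 174.
Repeatedly combine the two least-probable nodes; the expected code length is the sum of the merged weights.
merge 5/174 + 4/87 → 13/174
merge 3/58 + 11/174 → 10/87
merge 13/174 + 10/87 → 11/58
merge 11/87 + 1/6 → 17/58
merge 11/58 + 35/174 → 34/87
merge 17/58 + 55/174 → 53/87
merge 34/87 + 53/87 → 1
L = 13/174 + 10/87 + 11/58 + 17/58 + 34/87 + 53/87 + 1 = 155/58 ≈ 2.672 bits/symbol.

2.672 bits/symbol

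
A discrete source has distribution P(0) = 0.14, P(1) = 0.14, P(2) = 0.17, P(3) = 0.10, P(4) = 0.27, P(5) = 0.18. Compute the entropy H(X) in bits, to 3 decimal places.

H = −Σ pᵢ log₂ pᵢ.
−0.14·log₂(0.14) = 0.3971
−0.14·log₂(0.14) = 0.3971
−0.17·log₂(0.17) = 0.4346
−0.10·log₂(0.10) = 0.3322
−0.27·log₂(0.27) = 0.5100
−0.18·log₂(0.18) = 0.4453
Sum ≈ 2.5163 → 2.516 bits.

2.516 bits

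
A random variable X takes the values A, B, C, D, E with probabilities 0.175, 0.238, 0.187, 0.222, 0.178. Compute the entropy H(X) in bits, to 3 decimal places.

H = −Σ pᵢ log₂ pᵢ.
−0.175·log₂(0.175) = 0.4401
−0.238·log₂(0.238) = 0.4929
−0.187·log₂(0.187) = 0.4523
−0.222·log₂(0.222) = 0.4820
−0.178·log₂(0.178) = 0.4432
Sum ≈ 2.3105 → 2.311 bits.

2.311 bits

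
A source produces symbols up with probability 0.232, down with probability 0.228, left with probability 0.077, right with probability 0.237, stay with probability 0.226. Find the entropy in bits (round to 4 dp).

H = −Σ pᵢ log₂ pᵢ.
−0.232·log₂(0.232) = 0.4890
−0.228·log₂(0.228) = 0.4863
−0.077·log₂(0.077) = 0.2848
−0.237·log₂(0.237) = 0.4923
−0.226·log₂(0.226) = 0.4849
Sum ≈ 2.2373 → 2.2373 bits.

2.2373 bits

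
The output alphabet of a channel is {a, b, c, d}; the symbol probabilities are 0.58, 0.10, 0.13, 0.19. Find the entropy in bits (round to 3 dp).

1.626 bits

H = −Σ pᵢ log₂ pᵢ.
−0.58·log₂(0.58) = 0.4558
−0.10·log₂(0.10) = 0.3322
−0.13·log₂(0.13) = 0.3826
−0.19·log₂(0.19) = 0.4552
Sum ≈ 1.6259 → 1.626 bits.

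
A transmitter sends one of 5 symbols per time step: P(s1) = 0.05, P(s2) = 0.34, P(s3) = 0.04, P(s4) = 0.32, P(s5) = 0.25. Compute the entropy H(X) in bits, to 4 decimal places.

H = −Σ pᵢ log₂ pᵢ.
−0.05·log₂(0.05) = 0.2161
−0.34·log₂(0.34) = 0.5292
−0.04·log₂(0.04) = 0.1858
−0.32·log₂(0.32) = 0.5260
−0.25·log₂(0.25) = 0.5000
Sum ≈ 1.9571 → 1.9571 bits.

1.9571 bits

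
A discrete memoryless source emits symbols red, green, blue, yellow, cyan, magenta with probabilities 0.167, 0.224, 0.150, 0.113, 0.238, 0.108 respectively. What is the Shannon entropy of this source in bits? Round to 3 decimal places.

2.520 bits

H = −Σ pᵢ log₂ pᵢ.
−0.167·log₂(0.167) = 0.4312
−0.224·log₂(0.224) = 0.4835
−0.150·log₂(0.150) = 0.4105
−0.113·log₂(0.113) = 0.3555
−0.238·log₂(0.238) = 0.4929
−0.108·log₂(0.108) = 0.3468
Sum ≈ 2.5204 → 2.520 bits.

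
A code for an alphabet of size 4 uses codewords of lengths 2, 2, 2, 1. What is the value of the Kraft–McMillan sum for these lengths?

With common denominator 2^2 = 4: Σ 2^(−ℓᵢ) = 1/4 + 1/4 + 1/4 + 2/4 = 5/4 = 1.25.

1.25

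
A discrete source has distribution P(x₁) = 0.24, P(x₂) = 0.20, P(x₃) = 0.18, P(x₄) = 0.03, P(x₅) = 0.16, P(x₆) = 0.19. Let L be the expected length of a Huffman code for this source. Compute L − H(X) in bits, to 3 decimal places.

0.126 bits

Entropy H = −Σ p log₂ p ≈ 2.4338 bits.
Huffman merges: 3/100+4/25→19/100; 9/50+19/100→37/100; 19/100+1/5→39/100; 6/25+37/100→61/100; 39/100+61/100→1. L = 64/25 ≈ 2.5600.
L − H = 2.5600 − 2.4338 = 0.126 bits.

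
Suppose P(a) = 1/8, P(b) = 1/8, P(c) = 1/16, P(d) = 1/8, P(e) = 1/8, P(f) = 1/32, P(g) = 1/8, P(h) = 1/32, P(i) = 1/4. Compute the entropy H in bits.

2.9375 bits

Each probability is a power of 1/2, so log₂(1/p) is an integer.
H = Σ p·log₂(1/p) = 1/8·3 + 1/8·3 + 1/16·4 + 1/8·3 + 1/8·3 + 1/32·5 + 1/8·3 + 1/32·5 + 1/4·2 = 2.9375 bits.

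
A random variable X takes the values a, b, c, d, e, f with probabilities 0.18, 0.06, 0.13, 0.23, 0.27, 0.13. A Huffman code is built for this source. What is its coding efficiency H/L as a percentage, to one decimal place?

98.1%

Entropy H = −Σ p log₂ p ≈ 2.4518 bits.
Huffman merges: 3/50+13/100→19/100; 13/100+9/50→31/100; 19/100+23/100→21/50; 27/100+31/100→29/50; 21/50+29/50→1. L = 5/2 ≈ 2.5000.
Efficiency = H/L = 2.4518/2.5000 = 98.1%.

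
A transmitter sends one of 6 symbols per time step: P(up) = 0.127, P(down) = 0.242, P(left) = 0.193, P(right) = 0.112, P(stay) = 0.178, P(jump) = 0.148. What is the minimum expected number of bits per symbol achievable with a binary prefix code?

2.565 bits/symbol

Repeatedly combine the two least-probable nodes; the expected code length is the sum of the merged weights.
merge 14/125 + 127/1000 → 239/1000
merge 37/250 + 89/500 → 163/500
merge 193/1000 + 239/1000 → 54/125
merge 121/500 + 163/500 → 71/125
merge 54/125 + 71/125 → 1
L = 239/1000 + 163/500 + 54/125 + 71/125 + 1 = 513/200 = 2.565 bits/symbol.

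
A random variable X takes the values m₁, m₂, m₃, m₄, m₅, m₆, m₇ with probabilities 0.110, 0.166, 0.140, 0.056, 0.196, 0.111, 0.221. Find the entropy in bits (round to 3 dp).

H = −Σ pᵢ log₂ pᵢ.
−0.110·log₂(0.110) = 0.3503
−0.166·log₂(0.166) = 0.4301
−0.140·log₂(0.140) = 0.3971
−0.056·log₂(0.056) = 0.2329
−0.196·log₂(0.196) = 0.4608
−0.111·log₂(0.111) = 0.3520
−0.221·log₂(0.221) = 0.4813
Sum ≈ 2.7045 → 2.704 bits.

2.704 bits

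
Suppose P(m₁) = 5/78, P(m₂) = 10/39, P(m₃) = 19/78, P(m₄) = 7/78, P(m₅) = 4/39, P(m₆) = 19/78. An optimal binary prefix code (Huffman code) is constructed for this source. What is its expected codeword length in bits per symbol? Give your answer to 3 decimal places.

2.410 bits/symbol

Repeatedly combine the two least-probable nodes; the expected code length is the sum of the merged weights.
merge 5/78 + 7/78 → 2/13
merge 4/39 + 2/13 → 10/39
merge 19/78 + 19/78 → 19/39
merge 10/39 + 10/39 → 20/39
merge 19/39 + 20/39 → 1
L = 2/13 + 10/39 + 19/39 + 20/39 + 1 = 94/39 ≈ 2.410 bits/symbol.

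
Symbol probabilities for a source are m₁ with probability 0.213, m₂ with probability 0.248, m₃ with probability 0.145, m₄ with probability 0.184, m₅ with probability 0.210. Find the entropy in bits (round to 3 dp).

H = −Σ pᵢ log₂ pᵢ.
−0.213·log₂(0.213) = 0.4752
−0.248·log₂(0.248) = 0.4989
−0.145·log₂(0.145) = 0.4040
−0.184·log₂(0.184) = 0.4494
−0.210·log₂(0.210) = 0.4728
Sum ≈ 2.3002 → 2.300 bits.

2.300 bits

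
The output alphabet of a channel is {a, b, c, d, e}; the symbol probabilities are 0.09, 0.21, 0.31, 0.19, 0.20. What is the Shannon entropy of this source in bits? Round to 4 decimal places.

H = −Σ pᵢ log₂ pᵢ.
−0.09·log₂(0.09) = 0.3127
−0.21·log₂(0.21) = 0.4728
−0.31·log₂(0.31) = 0.5238
−0.19·log₂(0.19) = 0.4552
−0.20·log₂(0.20) = 0.4644
Sum ≈ 2.2289 → 2.2289 bits.

2.2289 bits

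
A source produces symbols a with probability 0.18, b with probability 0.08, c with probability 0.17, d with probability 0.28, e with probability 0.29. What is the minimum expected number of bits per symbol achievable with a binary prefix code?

2.25 bits/symbol

Repeatedly combine the two least-probable nodes; the expected code length is the sum of the merged weights.
merge 2/25 + 17/100 → 1/4
merge 9/50 + 1/4 → 43/100
merge 7/25 + 29/100 → 57/100
merge 43/100 + 57/100 → 1
L = 1/4 + 43/100 + 57/100 + 1 = 9/4 = 2.25 bits/symbol.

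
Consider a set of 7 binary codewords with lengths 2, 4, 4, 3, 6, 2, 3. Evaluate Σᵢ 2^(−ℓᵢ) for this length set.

0.890625

With common denominator 2^6 = 64: Σ 2^(−ℓᵢ) = 16/64 + 4/64 + 4/64 + 8/64 + 1/64 + 16/64 + 8/64 = 57/64 = 0.890625.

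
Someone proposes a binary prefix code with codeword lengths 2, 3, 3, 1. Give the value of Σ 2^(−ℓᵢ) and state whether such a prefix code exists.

With common denominator 2^3 = 8: Σ 2^(−ℓᵢ) = 2/8 + 1/8 + 1/8 + 4/8 = 8/8 = 1.
Kraft's inequality requires Σ ≤ 1; here Σ = 1 ≤ 1, so such a prefix code exists.

1; yes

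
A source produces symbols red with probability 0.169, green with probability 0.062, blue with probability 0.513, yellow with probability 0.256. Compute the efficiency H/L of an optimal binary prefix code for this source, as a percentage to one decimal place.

97.8%

Entropy H = −Σ p log₂ p ≈ 1.6794 bits.
Huffman merges: 31/500+169/1000→231/1000; 231/1000+32/125→487/1000; 487/1000+513/1000→1. L = 859/500 ≈ 1.7180.
Efficiency = H/L = 1.6794/1.7180 = 97.8%.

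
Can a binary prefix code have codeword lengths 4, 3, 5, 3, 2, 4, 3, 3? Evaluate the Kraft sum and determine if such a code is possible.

0.90625; yes

With common denominator 2^5 = 32: Σ 2^(−ℓᵢ) = 2/32 + 4/32 + 1/32 + 4/32 + 8/32 + 2/32 + 4/32 + 4/32 = 29/32 = 0.90625.
Kraft's inequality requires Σ ≤ 1; here Σ = 0.90625 ≤ 1, so such a prefix code exists.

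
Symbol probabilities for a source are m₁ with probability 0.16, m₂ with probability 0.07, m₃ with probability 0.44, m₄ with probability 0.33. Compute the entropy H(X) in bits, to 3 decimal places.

H = −Σ pᵢ log₂ pᵢ.
−0.16·log₂(0.16) = 0.4230
−0.07·log₂(0.07) = 0.2686
−0.44·log₂(0.44) = 0.5211
−0.33·log₂(0.33) = 0.5278
Sum ≈ 1.7405 → 1.741 bits.

1.741 bits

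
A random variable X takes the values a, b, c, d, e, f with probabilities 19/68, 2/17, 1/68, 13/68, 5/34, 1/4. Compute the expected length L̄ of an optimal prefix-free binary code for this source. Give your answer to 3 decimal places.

Repeatedly combine the two least-probable nodes; the expected code length is the sum of the merged weights.
merge 1/68 + 2/17 → 9/68
merge 9/68 + 5/34 → 19/68
merge 13/68 + 1/4 → 15/34
merge 19/68 + 19/68 → 19/34
merge 15/34 + 19/34 → 1
L = 9/68 + 19/68 + 15/34 + 19/34 + 1 = 41/17 ≈ 2.412 bits/symbol.

2.412 bits/symbol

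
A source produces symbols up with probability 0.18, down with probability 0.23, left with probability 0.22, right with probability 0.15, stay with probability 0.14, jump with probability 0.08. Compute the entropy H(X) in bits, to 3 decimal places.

2.513 bits

H = −Σ pᵢ log₂ pᵢ.
−0.18·log₂(0.18) = 0.4453
−0.23·log₂(0.23) = 0.4877
−0.22·log₂(0.22) = 0.4806
−0.15·log₂(0.15) = 0.4105
−0.14·log₂(0.14) = 0.3971
−0.08·log₂(0.08) = 0.2915
Sum ≈ 2.5127 → 2.513 bits.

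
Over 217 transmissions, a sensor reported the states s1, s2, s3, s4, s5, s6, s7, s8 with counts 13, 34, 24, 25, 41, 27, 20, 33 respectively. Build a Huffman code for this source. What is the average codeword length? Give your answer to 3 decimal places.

Probabilities are the counts divided by 217.
Repeatedly combine the two least-probable nodes; the expected code length is the sum of the merged weights.
merge 13/217 + 20/217 → 33/217
merge 24/217 + 25/217 → 7/31
merge 27/217 + 33/217 → 60/217
merge 33/217 + 34/217 → 67/217
merge 41/217 + 7/31 → 90/217
merge 60/217 + 67/217 → 127/217
merge 90/217 + 127/217 → 1
L = 33/217 + 7/31 + 60/217 + 67/217 + 90/217 + 127/217 + 1 = 643/217 ≈ 2.963 bits/symbol.

2.963 bits/symbol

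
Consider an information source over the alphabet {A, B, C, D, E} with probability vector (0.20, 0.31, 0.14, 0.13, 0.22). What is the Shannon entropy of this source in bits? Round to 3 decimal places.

H = −Σ pᵢ log₂ pᵢ.
−0.20·log₂(0.20) = 0.4644
−0.31·log₂(0.31) = 0.5238
−0.14·log₂(0.14) = 0.3971
−0.13·log₂(0.13) = 0.3826
−0.22·log₂(0.22) = 0.4806
Sum ≈ 2.2485 → 2.249 bits.

2.249 bits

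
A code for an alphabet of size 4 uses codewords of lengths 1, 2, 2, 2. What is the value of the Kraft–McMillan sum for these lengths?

With common denominator 2^2 = 4: Σ 2^(−ℓᵢ) = 2/4 + 1/4 + 1/4 + 1/4 = 5/4 = 1.25.

1.25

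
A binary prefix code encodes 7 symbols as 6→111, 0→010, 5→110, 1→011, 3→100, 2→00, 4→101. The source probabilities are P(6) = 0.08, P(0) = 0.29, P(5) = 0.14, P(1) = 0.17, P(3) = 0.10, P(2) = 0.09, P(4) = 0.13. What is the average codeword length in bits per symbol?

L̄ = Σ pᵢ·ℓᵢ = 0.08·3 + 0.29·3 + 0.14·3 + 0.17·3 + 0.10·3 + 0.09·2 + 0.13·3 = 2.91 bits/symbol.

2.91 bits/symbol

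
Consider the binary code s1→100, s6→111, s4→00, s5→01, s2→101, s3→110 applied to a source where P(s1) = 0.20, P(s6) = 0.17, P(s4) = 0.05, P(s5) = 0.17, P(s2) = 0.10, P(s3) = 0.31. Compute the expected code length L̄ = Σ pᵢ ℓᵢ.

L̄ = Σ pᵢ·ℓᵢ = 0.20·3 + 0.17·3 + 0.05·2 + 0.17·2 + 0.10·3 + 0.31·3 = 2.78 bits/symbol.

2.78 bits/symbol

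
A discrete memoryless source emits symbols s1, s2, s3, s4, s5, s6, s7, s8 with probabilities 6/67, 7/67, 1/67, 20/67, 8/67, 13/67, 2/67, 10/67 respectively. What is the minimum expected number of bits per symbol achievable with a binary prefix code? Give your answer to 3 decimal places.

Repeatedly combine the two least-probable nodes; the expected code length is the sum of the merged weights.
merge 1/67 + 2/67 → 3/67
merge 3/67 + 6/67 → 9/67
merge 7/67 + 8/67 → 15/67
merge 9/67 + 10/67 → 19/67
merge 13/67 + 15/67 → 28/67
merge 19/67 + 20/67 → 39/67
merge 28/67 + 39/67 → 1
L = 3/67 + 9/67 + 15/67 + 19/67 + 28/67 + 39/67 + 1 = 180/67 ≈ 2.687 bits/symbol.

2.687 bits/symbol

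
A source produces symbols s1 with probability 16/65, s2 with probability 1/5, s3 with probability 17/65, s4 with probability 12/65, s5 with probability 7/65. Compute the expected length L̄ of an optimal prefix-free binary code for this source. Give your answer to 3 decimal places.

2.292 bits/symbol

Repeatedly combine the two least-probable nodes; the expected code length is the sum of the merged weights.
merge 7/65 + 12/65 → 19/65
merge 1/5 + 16/65 → 29/65
merge 17/65 + 19/65 → 36/65
merge 29/65 + 36/65 → 1
L = 19/65 + 29/65 + 36/65 + 1 = 149/65 ≈ 2.292 bits/symbol.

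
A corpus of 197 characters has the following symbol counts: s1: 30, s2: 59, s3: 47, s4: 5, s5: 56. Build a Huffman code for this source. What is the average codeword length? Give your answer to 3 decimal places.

2.178 bits/symbol

Probabilities are the counts divided by 197.
Repeatedly combine the two least-probable nodes; the expected code length is the sum of the merged weights.
merge 5/197 + 30/197 → 35/197
merge 35/197 + 47/197 → 82/197
merge 56/197 + 59/197 → 115/197
merge 82/197 + 115/197 → 1
L = 35/197 + 82/197 + 115/197 + 1 = 429/197 ≈ 2.178 bits/symbol.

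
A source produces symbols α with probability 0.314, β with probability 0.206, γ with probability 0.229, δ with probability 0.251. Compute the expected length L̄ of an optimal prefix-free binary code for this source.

2 bits/symbol

Repeatedly combine the two least-probable nodes; the expected code length is the sum of the merged weights.
merge 103/500 + 229/1000 → 87/200
merge 251/1000 + 157/500 → 113/200
merge 87/200 + 113/200 → 1
L = 87/200 + 113/200 + 1 = 2 bits/symbol.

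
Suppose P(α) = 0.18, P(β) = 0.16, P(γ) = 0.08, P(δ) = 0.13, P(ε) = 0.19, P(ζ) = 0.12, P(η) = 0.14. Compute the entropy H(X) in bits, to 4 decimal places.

H = −Σ pᵢ log₂ pᵢ.
−0.18·log₂(0.18) = 0.4453
−0.16·log₂(0.16) = 0.4230
−0.08·log₂(0.08) = 0.2915
−0.13·log₂(0.13) = 0.3826
−0.19·log₂(0.19) = 0.4552
−0.12·log₂(0.12) = 0.3671
−0.14·log₂(0.14) = 0.3971
Sum ≈ 2.7619 → 2.7619 bits.

2.7619 bits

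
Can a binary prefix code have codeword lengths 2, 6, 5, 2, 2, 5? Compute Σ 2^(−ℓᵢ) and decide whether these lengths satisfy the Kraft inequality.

With common denominator 2^6 = 64: Σ 2^(−ℓᵢ) = 16/64 + 1/64 + 2/64 + 16/64 + 16/64 + 2/64 = 53/64 = 0.828125.
Kraft's inequality requires Σ ≤ 1; here Σ = 0.828125 ≤ 1, so such a prefix code exists.

0.828125; yes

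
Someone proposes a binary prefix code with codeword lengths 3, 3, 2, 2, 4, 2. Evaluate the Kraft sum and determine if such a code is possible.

With common denominator 2^4 = 16: Σ 2^(−ℓᵢ) = 2/16 + 2/16 + 4/16 + 4/16 + 1/16 + 4/16 = 17/16 = 1.0625.
Kraft's inequality requires Σ ≤ 1; here Σ = 1.0625 > 1, so no such prefix code exists.

1.0625; no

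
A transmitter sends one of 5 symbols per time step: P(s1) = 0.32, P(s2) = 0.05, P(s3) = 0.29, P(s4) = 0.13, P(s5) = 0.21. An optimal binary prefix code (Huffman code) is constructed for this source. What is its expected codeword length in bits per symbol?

2.18 bits/symbol

Repeatedly combine the two least-probable nodes; the expected code length is the sum of the merged weights.
merge 1/20 + 13/100 → 9/50
merge 9/50 + 21/100 → 39/100
merge 29/100 + 8/25 → 61/100
merge 39/100 + 61/100 → 1
L = 9/50 + 39/100 + 61/100 + 1 = 109/50 = 2.18 bits/symbol.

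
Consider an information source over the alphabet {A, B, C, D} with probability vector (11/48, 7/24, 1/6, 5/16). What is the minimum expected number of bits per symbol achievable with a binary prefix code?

Repeatedly combine the two least-probable nodes; the expected code length is the sum of the merged weights.
merge 1/6 + 11/48 → 19/48
merge 7/24 + 5/16 → 29/48
merge 19/48 + 29/48 → 1
L = 19/48 + 29/48 + 1 = 2 bits/symbol.

2 bits/symbol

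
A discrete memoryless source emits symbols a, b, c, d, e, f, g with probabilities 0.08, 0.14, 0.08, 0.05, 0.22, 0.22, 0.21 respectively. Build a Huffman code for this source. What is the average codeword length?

2.69 bits/symbol

Repeatedly combine the two least-probable nodes; the expected code length is the sum of the merged weights.
merge 1/20 + 2/25 → 13/100
merge 2/25 + 13/100 → 21/100
merge 7/50 + 21/100 → 7/20
merge 21/100 + 11/50 → 43/100
merge 11/50 + 7/20 → 57/100
merge 43/100 + 57/100 → 1
L = 13/100 + 21/100 + 7/20 + 43/100 + 57/100 + 1 = 269/100 = 2.69 bits/symbol.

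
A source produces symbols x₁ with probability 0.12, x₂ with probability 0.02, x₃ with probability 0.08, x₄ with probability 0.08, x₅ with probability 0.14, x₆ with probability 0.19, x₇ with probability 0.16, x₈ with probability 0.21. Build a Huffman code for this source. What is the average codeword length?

Repeatedly combine the two least-probable nodes; the expected code length is the sum of the merged weights.
merge 1/50 + 2/25 → 1/10
merge 2/25 + 1/10 → 9/50
merge 3/25 + 7/50 → 13/50
merge 4/25 + 9/50 → 17/50
merge 19/100 + 21/100 → 2/5
merge 13/50 + 17/50 → 3/5
merge 2/5 + 3/5 → 1
L = 1/10 + 9/50 + 13/50 + 17/50 + 2/5 + 3/5 + 1 = 72/25 = 2.88 bits/symbol.

2.88 bits/symbol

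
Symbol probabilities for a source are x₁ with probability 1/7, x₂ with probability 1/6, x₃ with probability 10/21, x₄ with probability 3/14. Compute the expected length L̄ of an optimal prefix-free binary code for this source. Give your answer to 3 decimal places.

1.833 bits/symbol

Repeatedly combine the two least-probable nodes; the expected code length is the sum of the merged weights.
merge 1/7 + 1/6 → 13/42
merge 3/14 + 13/42 → 11/21
merge 10/21 + 11/21 → 1
L = 13/42 + 11/21 + 1 = 11/6 ≈ 1.833 bits/symbol.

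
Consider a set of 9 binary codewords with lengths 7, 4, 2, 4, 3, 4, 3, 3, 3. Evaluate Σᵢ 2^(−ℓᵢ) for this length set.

0.9453125

With common denominator 2^7 = 128: Σ 2^(−ℓᵢ) = 1/128 + 8/128 + 32/128 + 8/128 + 16/128 + 8/128 + 16/128 + 16/128 + 16/128 = 121/128 = 0.9453125.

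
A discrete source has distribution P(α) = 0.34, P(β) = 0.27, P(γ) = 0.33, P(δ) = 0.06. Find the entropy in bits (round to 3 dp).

H = −Σ pᵢ log₂ pᵢ.
−0.34·log₂(0.34) = 0.5292
−0.27·log₂(0.27) = 0.5100
−0.33·log₂(0.33) = 0.5278
−0.06·log₂(0.06) = 0.2435
Sum ≈ 1.8106 → 1.811 bits.

1.811 bits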